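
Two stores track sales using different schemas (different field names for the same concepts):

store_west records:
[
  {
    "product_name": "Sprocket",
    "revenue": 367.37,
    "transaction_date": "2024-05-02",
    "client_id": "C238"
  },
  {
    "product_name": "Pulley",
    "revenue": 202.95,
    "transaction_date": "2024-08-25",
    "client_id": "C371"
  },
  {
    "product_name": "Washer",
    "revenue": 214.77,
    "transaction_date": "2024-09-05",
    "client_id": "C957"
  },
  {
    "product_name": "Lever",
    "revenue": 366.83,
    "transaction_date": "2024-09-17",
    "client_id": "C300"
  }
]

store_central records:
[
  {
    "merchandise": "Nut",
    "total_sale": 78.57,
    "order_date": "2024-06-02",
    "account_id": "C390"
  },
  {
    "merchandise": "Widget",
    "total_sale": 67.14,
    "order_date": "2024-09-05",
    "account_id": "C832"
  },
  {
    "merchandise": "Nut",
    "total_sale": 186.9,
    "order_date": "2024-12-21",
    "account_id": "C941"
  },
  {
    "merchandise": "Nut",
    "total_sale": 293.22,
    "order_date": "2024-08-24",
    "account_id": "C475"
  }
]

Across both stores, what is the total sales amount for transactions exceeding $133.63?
1632.04

Schema mapping: "revenue" (store_west) = "total_sale" (store_central) = sale amount

Sum of sales > $133.63 in store_west: 1151.92
Sum of sales > $133.63 in store_central: 480.12

Total: 1151.92 + 480.12 = 1632.04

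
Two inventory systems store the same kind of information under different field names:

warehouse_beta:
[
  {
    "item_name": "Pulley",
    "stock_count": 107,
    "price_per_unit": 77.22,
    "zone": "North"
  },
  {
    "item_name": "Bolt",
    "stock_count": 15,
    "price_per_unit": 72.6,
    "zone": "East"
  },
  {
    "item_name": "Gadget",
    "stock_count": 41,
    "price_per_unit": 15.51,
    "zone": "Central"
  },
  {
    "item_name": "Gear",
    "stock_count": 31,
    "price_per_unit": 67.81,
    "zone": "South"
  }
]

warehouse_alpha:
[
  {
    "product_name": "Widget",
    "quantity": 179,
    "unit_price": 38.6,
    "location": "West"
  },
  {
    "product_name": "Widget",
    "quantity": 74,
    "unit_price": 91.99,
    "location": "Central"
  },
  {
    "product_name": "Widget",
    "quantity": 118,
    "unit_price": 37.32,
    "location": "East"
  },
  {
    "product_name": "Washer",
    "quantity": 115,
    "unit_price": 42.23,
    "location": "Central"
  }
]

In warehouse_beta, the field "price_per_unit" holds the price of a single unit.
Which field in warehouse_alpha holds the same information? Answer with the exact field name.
unit_price

In warehouse_beta, "price_per_unit" holds the price of a single unit.
The fields in warehouse_alpha are: "product_name", "quantity", "unit_price", "location".
"unit_price" is the match: the name refers to the same concept and its values are decimal currency amounts (e.g. 38.6, 91.99).
The other fields ("product_name", "quantity", "location") hold different kinds of data.

So "price_per_unit" in warehouse_beta corresponds to "unit_price" in warehouse_alpha.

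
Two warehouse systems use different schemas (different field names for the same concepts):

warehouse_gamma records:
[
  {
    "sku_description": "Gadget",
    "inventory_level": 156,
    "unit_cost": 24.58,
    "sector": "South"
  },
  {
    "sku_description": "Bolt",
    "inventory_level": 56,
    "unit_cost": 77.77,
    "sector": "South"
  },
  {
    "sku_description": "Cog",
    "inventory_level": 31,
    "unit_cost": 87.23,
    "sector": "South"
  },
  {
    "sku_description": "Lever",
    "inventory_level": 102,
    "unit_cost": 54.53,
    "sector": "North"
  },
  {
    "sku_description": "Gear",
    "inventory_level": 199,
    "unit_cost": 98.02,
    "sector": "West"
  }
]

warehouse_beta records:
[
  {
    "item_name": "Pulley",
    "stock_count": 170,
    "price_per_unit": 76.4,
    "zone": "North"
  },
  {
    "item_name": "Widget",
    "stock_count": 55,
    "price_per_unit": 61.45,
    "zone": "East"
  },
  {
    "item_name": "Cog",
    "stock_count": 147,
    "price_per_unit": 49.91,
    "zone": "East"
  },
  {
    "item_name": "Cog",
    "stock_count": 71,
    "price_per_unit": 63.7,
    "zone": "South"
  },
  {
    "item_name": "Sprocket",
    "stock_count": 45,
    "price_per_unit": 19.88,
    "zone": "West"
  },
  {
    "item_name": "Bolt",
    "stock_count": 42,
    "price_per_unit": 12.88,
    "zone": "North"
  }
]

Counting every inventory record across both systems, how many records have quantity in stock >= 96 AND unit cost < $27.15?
1

Schema mappings:
- "inventory_level" (warehouse_gamma) = "stock_count" (warehouse_beta) = quantity
- "unit_cost" (warehouse_gamma) = "price_per_unit" (warehouse_beta) = unit cost

Records meeting both conditions in warehouse_gamma: 1
Records meeting both conditions in warehouse_beta: 0

Total: 1 + 0 = 1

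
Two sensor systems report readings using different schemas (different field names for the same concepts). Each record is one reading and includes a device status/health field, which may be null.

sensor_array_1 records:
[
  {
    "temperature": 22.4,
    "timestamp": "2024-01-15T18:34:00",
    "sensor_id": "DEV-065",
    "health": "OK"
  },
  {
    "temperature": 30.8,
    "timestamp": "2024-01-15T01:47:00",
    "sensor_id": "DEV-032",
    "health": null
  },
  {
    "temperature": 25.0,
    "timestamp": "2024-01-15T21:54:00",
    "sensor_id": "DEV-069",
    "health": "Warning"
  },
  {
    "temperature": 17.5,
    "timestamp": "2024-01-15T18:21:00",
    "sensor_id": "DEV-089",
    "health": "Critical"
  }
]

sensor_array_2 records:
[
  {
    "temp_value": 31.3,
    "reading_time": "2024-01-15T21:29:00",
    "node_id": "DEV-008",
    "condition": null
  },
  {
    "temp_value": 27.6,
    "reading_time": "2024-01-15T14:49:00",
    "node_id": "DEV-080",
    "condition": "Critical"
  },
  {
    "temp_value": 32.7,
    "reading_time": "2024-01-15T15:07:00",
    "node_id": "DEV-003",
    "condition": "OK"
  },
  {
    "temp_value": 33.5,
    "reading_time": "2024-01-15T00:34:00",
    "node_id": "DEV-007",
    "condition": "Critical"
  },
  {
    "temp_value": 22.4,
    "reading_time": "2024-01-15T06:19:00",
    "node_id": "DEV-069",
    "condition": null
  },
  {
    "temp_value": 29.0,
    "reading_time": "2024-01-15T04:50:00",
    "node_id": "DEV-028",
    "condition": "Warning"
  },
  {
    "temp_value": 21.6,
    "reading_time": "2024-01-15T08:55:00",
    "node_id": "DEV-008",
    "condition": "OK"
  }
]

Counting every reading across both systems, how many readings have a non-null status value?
8

Schema mapping: "health" (sensor_array_1) = "condition" (sensor_array_2) = status

Non-null in sensor_array_1: 3
Non-null in sensor_array_2: 5

Total non-null: 3 + 5 = 8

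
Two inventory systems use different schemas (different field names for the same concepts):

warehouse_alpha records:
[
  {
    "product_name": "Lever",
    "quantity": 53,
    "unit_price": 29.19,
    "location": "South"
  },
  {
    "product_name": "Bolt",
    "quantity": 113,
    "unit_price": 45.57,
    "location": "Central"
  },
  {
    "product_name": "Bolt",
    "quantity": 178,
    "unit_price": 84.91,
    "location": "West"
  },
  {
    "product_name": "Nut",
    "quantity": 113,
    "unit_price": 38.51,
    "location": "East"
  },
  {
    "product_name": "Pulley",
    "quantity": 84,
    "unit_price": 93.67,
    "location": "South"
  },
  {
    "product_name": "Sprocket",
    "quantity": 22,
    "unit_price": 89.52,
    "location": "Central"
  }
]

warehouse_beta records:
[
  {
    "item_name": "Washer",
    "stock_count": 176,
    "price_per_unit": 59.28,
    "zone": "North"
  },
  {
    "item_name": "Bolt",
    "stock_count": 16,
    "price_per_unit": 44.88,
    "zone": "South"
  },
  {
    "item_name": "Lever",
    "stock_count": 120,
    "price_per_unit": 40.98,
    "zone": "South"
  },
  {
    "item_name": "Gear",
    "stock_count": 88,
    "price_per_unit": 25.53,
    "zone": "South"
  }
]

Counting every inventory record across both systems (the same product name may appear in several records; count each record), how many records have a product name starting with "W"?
1

Schema mapping: "product_name" (warehouse_alpha) = "item_name" (warehouse_beta) = product name

Records with product name starting with "W" in warehouse_alpha: 0
Records with product name starting with "W" in warehouse_beta: 1

Total: 0 + 1 = 1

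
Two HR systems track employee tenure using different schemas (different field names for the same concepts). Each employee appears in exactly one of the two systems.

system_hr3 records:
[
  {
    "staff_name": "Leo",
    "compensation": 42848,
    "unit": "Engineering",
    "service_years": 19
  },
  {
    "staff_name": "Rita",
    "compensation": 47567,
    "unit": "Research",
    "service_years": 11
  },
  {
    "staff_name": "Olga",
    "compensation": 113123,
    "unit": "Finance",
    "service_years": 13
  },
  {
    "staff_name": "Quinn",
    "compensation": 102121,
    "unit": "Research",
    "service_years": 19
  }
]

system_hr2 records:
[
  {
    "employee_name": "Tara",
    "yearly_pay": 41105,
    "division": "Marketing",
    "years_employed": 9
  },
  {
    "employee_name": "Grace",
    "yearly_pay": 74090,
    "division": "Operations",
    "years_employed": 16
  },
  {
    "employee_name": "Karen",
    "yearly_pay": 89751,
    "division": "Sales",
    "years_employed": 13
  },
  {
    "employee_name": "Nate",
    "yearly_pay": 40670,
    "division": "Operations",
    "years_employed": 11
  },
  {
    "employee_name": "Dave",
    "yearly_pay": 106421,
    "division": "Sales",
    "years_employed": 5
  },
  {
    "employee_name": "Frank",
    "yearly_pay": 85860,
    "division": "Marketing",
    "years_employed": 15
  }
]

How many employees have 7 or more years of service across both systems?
9

Reconcile schemas: "service_years" (system_hr3) = "years_employed" (system_hr2) = years of service

From system_hr3: 4 employees with >= 7 years
From system_hr2: 5 employees with >= 7 years

Total: 4 + 5 = 9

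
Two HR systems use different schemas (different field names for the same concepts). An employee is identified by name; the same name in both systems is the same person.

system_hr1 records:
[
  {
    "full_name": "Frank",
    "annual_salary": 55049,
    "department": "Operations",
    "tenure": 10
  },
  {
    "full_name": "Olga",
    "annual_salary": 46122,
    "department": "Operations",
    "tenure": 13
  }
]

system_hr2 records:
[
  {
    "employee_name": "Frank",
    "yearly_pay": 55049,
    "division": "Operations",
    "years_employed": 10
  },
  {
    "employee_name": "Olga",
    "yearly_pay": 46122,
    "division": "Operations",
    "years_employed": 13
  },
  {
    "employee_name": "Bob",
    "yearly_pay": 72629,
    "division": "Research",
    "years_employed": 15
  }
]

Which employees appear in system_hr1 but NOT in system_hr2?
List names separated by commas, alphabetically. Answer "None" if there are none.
None

Schema mapping: "full_name" (system_hr1) = "employee_name" (system_hr2) = employee name

Names in system_hr1: ['Frank', 'Olga']
Names in system_hr2: ['Bob', 'Frank', 'Olga']

In system_hr1 but not system_hr2: None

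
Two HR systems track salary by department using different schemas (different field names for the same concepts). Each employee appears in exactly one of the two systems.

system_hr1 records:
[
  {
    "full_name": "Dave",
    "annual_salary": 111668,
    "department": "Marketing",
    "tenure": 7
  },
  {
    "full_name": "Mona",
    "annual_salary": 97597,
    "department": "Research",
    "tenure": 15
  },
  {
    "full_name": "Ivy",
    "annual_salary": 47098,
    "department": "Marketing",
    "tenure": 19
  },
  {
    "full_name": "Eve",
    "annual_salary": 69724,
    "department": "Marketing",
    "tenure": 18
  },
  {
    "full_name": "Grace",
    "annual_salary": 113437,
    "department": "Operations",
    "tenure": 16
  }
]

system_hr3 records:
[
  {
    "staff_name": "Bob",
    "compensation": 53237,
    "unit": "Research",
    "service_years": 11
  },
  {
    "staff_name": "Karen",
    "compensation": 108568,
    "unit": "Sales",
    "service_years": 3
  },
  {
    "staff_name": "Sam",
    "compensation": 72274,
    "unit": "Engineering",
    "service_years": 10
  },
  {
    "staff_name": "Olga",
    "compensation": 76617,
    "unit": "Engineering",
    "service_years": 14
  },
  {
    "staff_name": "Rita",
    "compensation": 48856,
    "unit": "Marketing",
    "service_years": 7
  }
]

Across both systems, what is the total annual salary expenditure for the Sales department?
108568

Schema mappings:
- "department" (system_hr1) = "unit" (system_hr3) = department
- "annual_salary" (system_hr1) = "compensation" (system_hr3) = salary

Sales salaries from system_hr1: 0
Sales salaries from system_hr3: 108568

Total: 0 + 108568 = 108568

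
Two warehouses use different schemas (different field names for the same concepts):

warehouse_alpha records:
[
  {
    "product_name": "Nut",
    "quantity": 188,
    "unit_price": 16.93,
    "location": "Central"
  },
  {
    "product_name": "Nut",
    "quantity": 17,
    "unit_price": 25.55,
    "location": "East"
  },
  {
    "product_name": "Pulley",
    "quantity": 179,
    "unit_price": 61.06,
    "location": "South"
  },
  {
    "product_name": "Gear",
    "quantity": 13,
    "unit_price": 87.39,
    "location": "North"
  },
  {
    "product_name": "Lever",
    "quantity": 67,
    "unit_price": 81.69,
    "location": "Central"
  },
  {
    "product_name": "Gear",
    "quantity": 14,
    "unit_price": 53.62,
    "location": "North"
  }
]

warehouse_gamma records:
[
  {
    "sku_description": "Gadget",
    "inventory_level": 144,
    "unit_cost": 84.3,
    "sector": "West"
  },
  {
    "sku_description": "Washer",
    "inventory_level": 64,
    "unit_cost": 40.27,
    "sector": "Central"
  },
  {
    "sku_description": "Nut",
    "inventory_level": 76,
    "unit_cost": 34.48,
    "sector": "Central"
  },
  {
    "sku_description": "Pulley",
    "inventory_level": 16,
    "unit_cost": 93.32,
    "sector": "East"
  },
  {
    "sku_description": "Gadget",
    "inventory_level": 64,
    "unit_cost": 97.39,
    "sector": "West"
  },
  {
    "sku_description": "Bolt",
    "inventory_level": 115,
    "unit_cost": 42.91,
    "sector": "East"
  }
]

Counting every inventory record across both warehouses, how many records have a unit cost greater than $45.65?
7

Schema mapping: "unit_price" (warehouse_alpha) = "unit_cost" (warehouse_gamma) = unit cost

Records > $45.65 in warehouse_alpha: 4
Records > $45.65 in warehouse_gamma: 3

Total count: 4 + 3 = 7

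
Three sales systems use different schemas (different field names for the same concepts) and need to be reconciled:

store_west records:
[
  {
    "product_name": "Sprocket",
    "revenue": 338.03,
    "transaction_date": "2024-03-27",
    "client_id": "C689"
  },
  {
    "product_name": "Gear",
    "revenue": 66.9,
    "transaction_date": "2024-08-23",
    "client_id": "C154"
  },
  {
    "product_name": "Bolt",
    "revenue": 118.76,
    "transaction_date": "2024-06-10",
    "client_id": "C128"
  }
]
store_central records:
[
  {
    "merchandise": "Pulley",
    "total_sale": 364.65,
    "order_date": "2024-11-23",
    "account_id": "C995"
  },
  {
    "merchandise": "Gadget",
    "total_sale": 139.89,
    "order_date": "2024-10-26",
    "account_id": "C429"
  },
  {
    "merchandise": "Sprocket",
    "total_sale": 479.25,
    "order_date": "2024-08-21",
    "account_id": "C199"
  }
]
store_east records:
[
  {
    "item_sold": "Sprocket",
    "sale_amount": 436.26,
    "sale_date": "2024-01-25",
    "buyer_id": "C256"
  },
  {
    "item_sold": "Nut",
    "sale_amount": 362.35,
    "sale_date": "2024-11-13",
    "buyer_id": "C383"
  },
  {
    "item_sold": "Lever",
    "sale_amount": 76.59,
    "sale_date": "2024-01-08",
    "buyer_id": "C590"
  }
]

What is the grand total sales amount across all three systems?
2382.68

Schema reconciliation - all amount fields map to sale amount:

store_west (revenue): 523.69
store_central (total_sale): 983.79
store_east (sale_amount): 875.2

Grand total: 2382.68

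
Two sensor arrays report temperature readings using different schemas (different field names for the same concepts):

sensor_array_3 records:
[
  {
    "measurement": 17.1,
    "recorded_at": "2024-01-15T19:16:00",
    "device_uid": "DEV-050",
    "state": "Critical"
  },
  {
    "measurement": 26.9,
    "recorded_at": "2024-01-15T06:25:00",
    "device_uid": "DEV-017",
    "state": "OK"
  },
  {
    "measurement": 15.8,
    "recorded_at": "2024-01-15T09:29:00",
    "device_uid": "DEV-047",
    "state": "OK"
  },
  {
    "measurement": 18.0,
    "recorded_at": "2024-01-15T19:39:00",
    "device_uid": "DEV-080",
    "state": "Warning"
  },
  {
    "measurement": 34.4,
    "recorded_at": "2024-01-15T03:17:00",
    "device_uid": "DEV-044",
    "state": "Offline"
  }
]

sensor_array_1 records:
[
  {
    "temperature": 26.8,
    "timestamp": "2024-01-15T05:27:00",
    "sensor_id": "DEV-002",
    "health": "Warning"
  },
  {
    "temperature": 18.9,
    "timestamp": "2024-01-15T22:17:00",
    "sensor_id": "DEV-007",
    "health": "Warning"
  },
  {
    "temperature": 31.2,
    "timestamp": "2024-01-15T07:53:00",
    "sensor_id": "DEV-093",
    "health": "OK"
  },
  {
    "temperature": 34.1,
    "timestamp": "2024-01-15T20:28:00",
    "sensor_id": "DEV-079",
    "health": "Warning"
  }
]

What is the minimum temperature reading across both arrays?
15.8

Schema mapping: "measurement" (sensor_array_3) = "temperature" (sensor_array_1) = temperature reading

Minimum in sensor_array_3: 15.8
Minimum in sensor_array_1: 18.9

Overall minimum: min(15.8, 18.9) = 15.8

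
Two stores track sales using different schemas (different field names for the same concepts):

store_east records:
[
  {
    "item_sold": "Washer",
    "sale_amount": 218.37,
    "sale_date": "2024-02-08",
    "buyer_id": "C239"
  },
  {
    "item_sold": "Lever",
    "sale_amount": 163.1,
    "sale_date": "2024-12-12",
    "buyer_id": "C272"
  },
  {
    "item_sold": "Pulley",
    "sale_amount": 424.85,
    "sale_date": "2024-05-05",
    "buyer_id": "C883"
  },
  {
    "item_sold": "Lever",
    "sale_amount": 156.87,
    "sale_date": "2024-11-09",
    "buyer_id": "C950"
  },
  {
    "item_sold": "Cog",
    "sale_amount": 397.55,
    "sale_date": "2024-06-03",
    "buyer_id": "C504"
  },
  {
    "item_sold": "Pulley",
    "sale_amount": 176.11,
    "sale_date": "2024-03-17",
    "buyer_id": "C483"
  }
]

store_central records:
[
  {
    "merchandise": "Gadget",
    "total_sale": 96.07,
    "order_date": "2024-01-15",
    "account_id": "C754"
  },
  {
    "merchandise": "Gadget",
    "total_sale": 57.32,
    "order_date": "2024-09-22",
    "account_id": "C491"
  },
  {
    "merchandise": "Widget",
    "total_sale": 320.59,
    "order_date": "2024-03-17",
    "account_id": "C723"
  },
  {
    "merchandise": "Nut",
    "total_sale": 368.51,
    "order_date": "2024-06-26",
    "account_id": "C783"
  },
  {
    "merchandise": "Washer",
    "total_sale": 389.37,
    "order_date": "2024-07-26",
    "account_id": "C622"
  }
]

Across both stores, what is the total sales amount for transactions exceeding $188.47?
2119.24

Schema mapping: "sale_amount" (store_east) = "total_sale" (store_central) = sale amount

Sum of sales > $188.47 in store_east: 1040.77
Sum of sales > $188.47 in store_central: 1078.47

Total: 1040.77 + 1078.47 = 2119.24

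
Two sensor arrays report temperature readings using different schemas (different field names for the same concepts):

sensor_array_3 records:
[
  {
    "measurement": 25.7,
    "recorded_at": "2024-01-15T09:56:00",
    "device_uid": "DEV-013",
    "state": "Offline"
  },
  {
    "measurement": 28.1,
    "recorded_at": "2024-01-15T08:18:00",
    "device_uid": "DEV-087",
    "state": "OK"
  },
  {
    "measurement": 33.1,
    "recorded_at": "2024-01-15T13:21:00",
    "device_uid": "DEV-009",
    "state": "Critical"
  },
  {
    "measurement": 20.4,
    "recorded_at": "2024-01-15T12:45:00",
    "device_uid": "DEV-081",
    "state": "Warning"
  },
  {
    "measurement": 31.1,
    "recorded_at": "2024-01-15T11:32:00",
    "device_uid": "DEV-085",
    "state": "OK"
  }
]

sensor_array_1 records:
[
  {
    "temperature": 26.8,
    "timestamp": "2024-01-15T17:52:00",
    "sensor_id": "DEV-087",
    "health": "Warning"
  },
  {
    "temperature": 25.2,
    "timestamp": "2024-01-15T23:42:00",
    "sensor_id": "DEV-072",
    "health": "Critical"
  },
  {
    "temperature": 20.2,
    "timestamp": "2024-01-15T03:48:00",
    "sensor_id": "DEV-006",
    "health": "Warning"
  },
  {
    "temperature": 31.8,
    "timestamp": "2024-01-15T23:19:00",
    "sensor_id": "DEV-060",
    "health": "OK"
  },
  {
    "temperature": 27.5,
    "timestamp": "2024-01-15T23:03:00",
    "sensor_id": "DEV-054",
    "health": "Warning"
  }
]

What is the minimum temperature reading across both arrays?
20.2

Schema mapping: "measurement" (sensor_array_3) = "temperature" (sensor_array_1) = temperature reading

Minimum in sensor_array_3: 20.4
Minimum in sensor_array_1: 20.2

Overall minimum: min(20.4, 20.2) = 20.2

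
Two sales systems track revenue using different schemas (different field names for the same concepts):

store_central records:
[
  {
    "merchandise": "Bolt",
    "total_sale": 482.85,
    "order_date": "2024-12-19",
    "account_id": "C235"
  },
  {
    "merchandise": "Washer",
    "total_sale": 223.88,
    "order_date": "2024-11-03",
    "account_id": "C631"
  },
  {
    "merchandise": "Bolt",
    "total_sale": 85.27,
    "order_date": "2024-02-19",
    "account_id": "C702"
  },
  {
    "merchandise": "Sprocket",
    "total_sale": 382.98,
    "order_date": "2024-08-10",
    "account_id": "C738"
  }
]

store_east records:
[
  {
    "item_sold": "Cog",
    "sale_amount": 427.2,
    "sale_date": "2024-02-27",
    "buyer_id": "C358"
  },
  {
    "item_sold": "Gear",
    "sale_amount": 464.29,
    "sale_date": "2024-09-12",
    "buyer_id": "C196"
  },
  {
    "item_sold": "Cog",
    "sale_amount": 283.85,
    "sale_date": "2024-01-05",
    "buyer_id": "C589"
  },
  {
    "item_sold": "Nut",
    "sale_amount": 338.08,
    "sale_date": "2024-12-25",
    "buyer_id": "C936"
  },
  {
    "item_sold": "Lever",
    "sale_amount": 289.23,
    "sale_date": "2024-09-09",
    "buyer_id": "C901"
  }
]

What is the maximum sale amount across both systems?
482.85

Reconcile: "total_sale" (store_central) = "sale_amount" (store_east) = sale amount

Maximum in store_central: 482.85
Maximum in store_east: 464.29

Overall maximum: max(482.85, 464.29) = 482.85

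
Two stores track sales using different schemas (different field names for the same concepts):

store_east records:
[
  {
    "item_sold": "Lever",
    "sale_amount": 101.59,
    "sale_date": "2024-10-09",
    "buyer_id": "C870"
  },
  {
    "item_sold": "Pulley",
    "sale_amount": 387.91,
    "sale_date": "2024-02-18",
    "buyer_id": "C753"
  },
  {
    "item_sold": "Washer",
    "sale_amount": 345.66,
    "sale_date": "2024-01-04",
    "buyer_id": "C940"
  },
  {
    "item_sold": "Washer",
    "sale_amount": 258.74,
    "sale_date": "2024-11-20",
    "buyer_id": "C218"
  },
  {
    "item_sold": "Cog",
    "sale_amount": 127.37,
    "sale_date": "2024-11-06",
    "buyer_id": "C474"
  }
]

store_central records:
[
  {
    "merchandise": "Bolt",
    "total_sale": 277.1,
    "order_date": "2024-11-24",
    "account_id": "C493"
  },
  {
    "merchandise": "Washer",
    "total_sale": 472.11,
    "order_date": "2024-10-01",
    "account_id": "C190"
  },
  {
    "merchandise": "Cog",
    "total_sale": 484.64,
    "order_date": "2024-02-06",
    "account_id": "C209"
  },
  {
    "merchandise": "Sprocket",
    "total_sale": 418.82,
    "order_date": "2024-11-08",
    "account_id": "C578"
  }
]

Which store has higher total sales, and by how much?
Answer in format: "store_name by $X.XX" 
store_central by $431.40

Schema mapping: "sale_amount" (store_east) = "total_sale" (store_central) = sale amount

Total for store_east: 1221.27
Total for store_central: 1652.67

Difference: |1221.27 - 1652.67| = 431.40
store_central has higher sales by $431.40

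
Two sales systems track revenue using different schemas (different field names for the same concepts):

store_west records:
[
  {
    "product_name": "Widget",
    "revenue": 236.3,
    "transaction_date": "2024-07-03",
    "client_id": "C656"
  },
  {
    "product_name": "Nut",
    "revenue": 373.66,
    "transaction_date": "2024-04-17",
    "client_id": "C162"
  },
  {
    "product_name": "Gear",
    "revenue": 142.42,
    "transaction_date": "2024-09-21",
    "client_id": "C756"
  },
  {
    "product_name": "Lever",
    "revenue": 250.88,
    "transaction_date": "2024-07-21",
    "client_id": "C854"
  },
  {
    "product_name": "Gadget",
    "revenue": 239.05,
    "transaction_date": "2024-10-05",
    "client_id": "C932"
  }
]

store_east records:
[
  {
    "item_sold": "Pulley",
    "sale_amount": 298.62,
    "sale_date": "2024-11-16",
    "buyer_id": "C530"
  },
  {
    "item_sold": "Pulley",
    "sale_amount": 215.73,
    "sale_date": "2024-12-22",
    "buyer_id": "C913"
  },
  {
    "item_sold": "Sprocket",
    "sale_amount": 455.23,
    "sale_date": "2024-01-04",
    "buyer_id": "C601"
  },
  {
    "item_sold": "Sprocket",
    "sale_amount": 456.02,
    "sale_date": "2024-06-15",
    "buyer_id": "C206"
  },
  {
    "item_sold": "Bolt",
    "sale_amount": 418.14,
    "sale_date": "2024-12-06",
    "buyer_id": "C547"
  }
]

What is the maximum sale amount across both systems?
456.02

Reconcile: "revenue" (store_west) = "sale_amount" (store_east) = sale amount

Maximum in store_west: 373.66
Maximum in store_east: 456.02

Overall maximum: max(373.66, 456.02) = 456.02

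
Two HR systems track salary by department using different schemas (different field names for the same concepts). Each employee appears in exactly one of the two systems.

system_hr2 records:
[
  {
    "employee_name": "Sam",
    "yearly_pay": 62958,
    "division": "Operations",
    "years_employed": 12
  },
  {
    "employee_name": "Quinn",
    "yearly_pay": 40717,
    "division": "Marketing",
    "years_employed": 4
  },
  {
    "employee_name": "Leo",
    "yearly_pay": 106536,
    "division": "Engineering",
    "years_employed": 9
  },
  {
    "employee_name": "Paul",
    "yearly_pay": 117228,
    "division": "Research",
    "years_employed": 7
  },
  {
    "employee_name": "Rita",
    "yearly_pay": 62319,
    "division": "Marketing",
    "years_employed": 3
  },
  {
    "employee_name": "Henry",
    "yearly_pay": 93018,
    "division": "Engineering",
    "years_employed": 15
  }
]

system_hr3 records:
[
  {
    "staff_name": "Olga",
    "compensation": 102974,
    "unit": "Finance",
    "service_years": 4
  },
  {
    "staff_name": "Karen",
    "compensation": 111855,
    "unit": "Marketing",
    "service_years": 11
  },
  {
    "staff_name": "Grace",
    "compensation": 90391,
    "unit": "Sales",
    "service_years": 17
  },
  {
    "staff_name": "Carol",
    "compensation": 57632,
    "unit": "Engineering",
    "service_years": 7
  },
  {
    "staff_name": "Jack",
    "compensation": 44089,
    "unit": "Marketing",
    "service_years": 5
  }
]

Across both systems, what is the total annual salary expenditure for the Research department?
117228

Schema mappings:
- "division" (system_hr2) = "unit" (system_hr3) = department
- "yearly_pay" (system_hr2) = "compensation" (system_hr3) = salary

Research salaries from system_hr2: 117228
Research salaries from system_hr3: 0

Total: 117228 + 0 = 117228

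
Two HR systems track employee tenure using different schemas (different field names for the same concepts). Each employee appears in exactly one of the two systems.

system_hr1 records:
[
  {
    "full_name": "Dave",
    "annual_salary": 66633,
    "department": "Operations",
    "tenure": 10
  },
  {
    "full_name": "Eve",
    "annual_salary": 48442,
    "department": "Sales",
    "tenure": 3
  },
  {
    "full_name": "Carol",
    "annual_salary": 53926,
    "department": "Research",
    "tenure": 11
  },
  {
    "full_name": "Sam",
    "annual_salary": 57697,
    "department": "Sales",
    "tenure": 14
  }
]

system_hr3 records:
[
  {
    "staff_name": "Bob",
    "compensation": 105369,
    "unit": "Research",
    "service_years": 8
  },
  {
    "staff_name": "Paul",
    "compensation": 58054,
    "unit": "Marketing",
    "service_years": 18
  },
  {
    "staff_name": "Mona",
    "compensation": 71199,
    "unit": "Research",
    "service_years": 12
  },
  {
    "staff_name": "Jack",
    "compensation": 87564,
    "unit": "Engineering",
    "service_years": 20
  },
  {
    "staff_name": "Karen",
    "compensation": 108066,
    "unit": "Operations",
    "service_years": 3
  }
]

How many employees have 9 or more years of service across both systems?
6

Reconcile schemas: "tenure" (system_hr1) = "service_years" (system_hr3) = years of service

From system_hr1: 3 employees with >= 9 years
From system_hr3: 3 employees with >= 9 years

Total: 3 + 3 = 6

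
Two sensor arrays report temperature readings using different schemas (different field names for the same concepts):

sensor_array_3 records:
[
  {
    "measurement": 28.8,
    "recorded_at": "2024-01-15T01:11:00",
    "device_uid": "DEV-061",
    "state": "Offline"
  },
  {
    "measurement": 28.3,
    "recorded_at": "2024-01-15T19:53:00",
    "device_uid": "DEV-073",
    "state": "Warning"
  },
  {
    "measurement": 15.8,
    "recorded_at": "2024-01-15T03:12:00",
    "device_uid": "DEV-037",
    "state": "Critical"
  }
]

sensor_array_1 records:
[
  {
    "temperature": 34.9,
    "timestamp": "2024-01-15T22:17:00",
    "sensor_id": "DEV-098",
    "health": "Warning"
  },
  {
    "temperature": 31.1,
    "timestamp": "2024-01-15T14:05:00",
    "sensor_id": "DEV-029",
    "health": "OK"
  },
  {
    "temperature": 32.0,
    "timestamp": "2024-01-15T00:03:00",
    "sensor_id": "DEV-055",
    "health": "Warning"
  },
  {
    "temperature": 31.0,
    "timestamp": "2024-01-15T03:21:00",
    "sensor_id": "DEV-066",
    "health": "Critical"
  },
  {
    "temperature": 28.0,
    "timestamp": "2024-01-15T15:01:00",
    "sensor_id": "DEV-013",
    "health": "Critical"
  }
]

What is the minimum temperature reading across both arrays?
15.8

Schema mapping: "measurement" (sensor_array_3) = "temperature" (sensor_array_1) = temperature reading

Minimum in sensor_array_3: 15.8
Minimum in sensor_array_1: 28.0

Overall minimum: min(15.8, 28.0) = 15.8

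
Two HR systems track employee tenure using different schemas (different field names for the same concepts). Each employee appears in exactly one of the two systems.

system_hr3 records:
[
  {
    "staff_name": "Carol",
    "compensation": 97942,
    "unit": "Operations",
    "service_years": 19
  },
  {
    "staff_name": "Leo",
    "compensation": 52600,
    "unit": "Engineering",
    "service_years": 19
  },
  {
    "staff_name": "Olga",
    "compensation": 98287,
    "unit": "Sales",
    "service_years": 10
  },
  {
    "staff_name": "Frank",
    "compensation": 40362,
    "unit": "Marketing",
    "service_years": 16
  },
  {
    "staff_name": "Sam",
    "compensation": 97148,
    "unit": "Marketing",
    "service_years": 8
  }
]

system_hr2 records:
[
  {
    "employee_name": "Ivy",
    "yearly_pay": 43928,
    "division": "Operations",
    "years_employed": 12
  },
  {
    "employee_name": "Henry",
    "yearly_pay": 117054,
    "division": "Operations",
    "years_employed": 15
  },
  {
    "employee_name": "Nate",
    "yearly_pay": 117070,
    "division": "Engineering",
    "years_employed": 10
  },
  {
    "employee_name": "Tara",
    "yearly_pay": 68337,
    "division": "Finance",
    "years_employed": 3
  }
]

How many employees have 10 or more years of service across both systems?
7

Reconcile schemas: "service_years" (system_hr3) = "years_employed" (system_hr2) = years of service

From system_hr3: 4 employees with >= 10 years
From system_hr2: 3 employees with >= 10 years

Total: 4 + 3 = 7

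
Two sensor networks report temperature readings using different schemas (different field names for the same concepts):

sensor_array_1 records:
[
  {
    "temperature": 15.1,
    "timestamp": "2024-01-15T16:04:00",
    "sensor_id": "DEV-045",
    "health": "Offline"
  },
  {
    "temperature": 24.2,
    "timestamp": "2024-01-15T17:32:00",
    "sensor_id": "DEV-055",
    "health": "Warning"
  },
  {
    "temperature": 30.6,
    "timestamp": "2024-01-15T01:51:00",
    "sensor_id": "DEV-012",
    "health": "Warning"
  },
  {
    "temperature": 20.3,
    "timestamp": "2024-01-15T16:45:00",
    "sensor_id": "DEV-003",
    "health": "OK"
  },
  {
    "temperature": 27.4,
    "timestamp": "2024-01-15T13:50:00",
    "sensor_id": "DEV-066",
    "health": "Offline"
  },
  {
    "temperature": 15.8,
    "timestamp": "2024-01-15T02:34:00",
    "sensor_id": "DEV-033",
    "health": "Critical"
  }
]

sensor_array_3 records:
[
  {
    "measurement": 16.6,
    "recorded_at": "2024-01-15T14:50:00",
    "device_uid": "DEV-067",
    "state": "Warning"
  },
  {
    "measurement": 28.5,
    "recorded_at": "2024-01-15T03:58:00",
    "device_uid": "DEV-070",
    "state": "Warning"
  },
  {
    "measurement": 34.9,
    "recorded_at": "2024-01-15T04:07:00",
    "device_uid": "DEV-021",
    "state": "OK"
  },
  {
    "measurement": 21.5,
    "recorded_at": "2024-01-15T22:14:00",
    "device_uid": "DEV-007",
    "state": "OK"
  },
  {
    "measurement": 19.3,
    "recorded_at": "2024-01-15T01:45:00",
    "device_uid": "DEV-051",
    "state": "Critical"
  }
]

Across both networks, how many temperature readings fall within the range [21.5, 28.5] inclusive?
4

Schema mapping: "temperature" (sensor_array_1) = "measurement" (sensor_array_3) = temperature

Readings in [21.5, 28.5] from sensor_array_1: 2
Readings in [21.5, 28.5] from sensor_array_3: 2

Total count: 2 + 2 = 4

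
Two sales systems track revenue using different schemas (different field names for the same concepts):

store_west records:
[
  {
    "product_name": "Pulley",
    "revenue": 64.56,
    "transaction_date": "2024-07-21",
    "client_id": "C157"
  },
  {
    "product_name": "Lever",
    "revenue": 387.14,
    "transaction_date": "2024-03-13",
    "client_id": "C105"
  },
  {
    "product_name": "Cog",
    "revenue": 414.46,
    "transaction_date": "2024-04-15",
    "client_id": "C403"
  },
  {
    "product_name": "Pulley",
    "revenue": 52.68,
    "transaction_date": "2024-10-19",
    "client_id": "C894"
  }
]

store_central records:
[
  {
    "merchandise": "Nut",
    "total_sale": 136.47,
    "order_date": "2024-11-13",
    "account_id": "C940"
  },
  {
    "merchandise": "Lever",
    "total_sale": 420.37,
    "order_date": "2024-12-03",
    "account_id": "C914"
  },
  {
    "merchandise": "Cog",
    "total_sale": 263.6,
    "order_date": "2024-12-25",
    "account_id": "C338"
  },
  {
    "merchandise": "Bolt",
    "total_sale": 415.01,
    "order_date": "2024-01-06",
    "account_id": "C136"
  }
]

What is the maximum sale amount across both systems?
420.37

Reconcile: "revenue" (store_west) = "total_sale" (store_central) = sale amount

Maximum in store_west: 414.46
Maximum in store_central: 420.37

Overall maximum: max(414.46, 420.37) = 420.37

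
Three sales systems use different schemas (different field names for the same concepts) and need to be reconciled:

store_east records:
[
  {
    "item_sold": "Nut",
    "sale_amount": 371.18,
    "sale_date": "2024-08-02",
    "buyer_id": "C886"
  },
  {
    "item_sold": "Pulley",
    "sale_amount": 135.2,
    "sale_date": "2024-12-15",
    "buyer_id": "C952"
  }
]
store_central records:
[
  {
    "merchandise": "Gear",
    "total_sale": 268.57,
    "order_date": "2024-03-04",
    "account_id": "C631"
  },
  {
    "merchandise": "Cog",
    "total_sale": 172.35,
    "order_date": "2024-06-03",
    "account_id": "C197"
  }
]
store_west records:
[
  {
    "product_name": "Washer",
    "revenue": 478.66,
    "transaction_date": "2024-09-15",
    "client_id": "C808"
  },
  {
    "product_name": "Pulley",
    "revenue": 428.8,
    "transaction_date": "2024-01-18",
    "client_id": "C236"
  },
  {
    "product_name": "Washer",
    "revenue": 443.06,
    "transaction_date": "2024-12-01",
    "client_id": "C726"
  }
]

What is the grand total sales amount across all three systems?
2297.82

Schema reconciliation - all amount fields map to sale amount:

store_east (sale_amount): 506.38
store_central (total_sale): 440.92
store_west (revenue): 1350.52

Grand total: 2297.82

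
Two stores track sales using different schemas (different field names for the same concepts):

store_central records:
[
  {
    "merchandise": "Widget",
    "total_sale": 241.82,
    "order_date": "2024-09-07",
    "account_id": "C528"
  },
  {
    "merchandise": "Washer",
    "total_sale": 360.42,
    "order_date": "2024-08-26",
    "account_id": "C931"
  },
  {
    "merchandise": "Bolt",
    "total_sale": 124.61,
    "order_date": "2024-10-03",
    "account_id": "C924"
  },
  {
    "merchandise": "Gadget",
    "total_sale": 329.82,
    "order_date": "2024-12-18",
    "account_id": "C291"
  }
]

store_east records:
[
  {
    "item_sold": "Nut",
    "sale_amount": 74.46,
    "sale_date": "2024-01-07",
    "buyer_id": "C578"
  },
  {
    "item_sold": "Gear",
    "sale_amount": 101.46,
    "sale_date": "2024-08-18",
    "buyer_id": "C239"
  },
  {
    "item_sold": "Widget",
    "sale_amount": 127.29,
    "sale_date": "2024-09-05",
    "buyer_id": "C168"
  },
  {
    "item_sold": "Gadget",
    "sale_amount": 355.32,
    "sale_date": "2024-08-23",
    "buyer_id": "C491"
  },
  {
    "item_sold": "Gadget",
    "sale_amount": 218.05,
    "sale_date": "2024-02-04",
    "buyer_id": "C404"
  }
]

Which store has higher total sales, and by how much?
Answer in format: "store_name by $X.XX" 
store_central by $180.09

Schema mapping: "total_sale" (store_central) = "sale_amount" (store_east) = sale amount

Total for store_central: 1056.67
Total for store_east: 876.58

Difference: |1056.67 - 876.58| = 180.09
store_central has higher sales by $180.09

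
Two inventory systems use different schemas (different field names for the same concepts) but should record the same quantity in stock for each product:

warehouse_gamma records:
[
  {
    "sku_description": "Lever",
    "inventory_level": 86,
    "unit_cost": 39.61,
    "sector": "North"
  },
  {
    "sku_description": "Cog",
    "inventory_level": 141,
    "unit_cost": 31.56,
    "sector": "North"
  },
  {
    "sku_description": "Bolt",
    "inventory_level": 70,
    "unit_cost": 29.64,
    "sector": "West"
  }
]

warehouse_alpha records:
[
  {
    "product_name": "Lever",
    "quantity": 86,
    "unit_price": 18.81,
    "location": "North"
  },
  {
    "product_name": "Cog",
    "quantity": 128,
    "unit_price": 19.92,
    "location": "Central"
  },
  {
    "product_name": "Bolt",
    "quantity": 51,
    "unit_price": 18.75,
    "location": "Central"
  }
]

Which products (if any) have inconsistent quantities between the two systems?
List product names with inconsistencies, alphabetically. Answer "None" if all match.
Bolt, Cog

Schema mappings:
- "sku_description" (warehouse_gamma) = "product_name" (warehouse_alpha) = product name
- "inventory_level" (warehouse_gamma) = "quantity" (warehouse_alpha) = quantity

Comparison:
  Lever: 86 vs 86 - MATCH
  Cog: 141 vs 128 - MISMATCH
  Bolt: 70 vs 51 - MISMATCH

Products with inconsistencies: Bolt, Cog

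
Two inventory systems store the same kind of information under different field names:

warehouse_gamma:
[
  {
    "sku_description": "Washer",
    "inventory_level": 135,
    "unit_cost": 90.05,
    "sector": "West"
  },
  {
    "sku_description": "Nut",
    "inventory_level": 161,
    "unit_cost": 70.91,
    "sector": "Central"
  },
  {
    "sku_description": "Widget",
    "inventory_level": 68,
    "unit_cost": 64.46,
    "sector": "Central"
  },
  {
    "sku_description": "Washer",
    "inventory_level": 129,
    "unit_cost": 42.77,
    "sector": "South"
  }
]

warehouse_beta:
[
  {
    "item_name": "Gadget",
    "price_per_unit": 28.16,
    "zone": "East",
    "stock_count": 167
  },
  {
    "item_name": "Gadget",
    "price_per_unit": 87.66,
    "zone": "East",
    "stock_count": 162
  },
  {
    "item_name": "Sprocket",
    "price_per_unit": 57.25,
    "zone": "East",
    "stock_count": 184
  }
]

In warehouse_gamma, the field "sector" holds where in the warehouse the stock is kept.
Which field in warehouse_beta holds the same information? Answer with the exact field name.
zone

In warehouse_gamma, "sector" holds where in the warehouse the stock is kept.
The fields in warehouse_beta are: "item_name", "price_per_unit", "zone", "stock_count".
"zone" is the match: the name refers to the same concept and its values are area labels (e.g. 'East').
The other fields ("item_name", "price_per_unit", "stock_count") hold different kinds of data.

So "sector" in warehouse_gamma corresponds to "zone" in warehouse_beta.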